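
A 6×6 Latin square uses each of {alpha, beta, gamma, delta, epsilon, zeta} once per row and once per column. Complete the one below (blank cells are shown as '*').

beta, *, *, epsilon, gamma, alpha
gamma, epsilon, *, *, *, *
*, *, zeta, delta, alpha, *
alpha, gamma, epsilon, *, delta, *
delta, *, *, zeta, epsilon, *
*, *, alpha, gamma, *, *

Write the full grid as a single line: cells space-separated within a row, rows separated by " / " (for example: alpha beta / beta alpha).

beta zeta delta epsilon gamma alpha / gamma epsilon beta alpha zeta delta / epsilon beta zeta delta alpha gamma / alpha gamma epsilon beta delta zeta / delta alpha gamma zeta epsilon beta / zeta delta alpha gamma beta epsilon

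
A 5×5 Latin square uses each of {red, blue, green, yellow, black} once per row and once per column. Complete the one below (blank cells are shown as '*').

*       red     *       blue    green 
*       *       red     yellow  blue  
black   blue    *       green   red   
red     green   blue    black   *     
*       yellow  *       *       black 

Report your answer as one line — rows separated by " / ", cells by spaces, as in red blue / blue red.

yellow red black blue green / green black red yellow blue / black blue yellow green red / red green blue black yellow / blue yellow green red black

(r1,c1) = yellow
(r1,c3) = black
(r2,c1) = green
(r2,c2) = black
(r3,c3) = yellow
(r4,c5) = yellow
(r5,c1) = blue
(r5,c3) = green
(r5,c4) = red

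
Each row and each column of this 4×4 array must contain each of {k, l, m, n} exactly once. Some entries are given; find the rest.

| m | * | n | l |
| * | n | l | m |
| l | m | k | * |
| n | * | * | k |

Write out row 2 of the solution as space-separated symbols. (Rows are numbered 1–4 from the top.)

k n l m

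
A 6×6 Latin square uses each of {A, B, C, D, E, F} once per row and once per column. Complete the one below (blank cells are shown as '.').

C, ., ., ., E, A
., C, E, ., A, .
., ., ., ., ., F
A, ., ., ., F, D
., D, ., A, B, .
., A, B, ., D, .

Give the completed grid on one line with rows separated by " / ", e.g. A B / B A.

C F D B E A / D C E F A B / B E A D C F / A B C E F D / E D F A B C / F A B C D E

(r2,c6) = B
(r3,c5) = C
(r4,c3) = C
(r5,c3) = F
(r1,c3) = D
(r3,c3) = A
(r5,c1) = E
(r5,c6) = C
(r6,c1) = F
(r6,c6) = E
(r2,c1) = D
(r2,c4) = F
(r3,c1) = B
(r3,c2) = E
(r3,c4) = D
(r4,c2) = B
(r4,c4) = E
(r6,c4) = C
(r1,c2) = F
(r1,c4) = B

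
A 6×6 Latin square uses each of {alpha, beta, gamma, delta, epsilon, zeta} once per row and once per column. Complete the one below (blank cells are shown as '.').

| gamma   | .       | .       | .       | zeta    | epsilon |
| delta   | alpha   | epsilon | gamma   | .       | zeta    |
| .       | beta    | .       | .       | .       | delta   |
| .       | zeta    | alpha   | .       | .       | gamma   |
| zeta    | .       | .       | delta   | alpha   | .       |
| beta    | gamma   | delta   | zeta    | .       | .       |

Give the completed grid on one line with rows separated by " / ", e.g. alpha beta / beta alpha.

gamma delta beta alpha zeta epsilon / delta alpha epsilon gamma beta zeta / alpha beta zeta epsilon gamma delta / epsilon zeta alpha beta delta gamma / zeta epsilon gamma delta alpha beta / beta gamma delta zeta epsilon alpha

row 1 has {gamma,epsilon,zeta}; column 2 has {alpha,beta,gamma,zeta} — only delta is left for (r1,c2).
row 1 has {gamma,delta,epsilon,zeta}; column 3 has {alpha,delta,epsilon} — only beta is left for (r1,c3).
row 1 has {beta,gamma,delta,epsilon,zeta}; column 4 has {gamma,delta,zeta} — only alpha is left for (r1,c4).
row 2 has {alpha,gamma,delta,epsilon,zeta}; column 5 has {alpha,zeta} — only beta is left for (r2,c5).
row 3 has {beta,delta}; column 4 has {alpha,gamma,delta,zeta} — only epsilon is left for (r3,c4).
row 3 has {beta,delta,epsilon}; column 5 has {alpha,beta,zeta} — only gamma is left for (r3,c5).
row 4 has {alpha,gamma,zeta}; column 1 has {beta,gamma,delta,zeta} — only epsilon is left for (r4,c1).
row 4 has {alpha,gamma,epsilon,zeta}; column 4 has {alpha,gamma,delta,epsilon,zeta} — only beta is left for (r4,c4).
row 4 has {alpha,beta,gamma,epsilon,zeta}; column 5 has {alpha,beta,gamma,zeta} — only delta is left for (r4,c5).
row 5 has {alpha,delta,zeta}; column 2 has {alpha,beta,gamma,delta,zeta} — only epsilon is left for (r5,c2).
row 5 has {alpha,delta,epsilon,zeta}; column 3 has {alpha,beta,delta,epsilon} — only gamma is left for (r5,c3).
row 5 has {alpha,gamma,delta,epsilon,zeta}; column 6 has {gamma,delta,epsilon,zeta} — only beta is left for (r5,c6).
row 6 has {beta,gamma,delta,zeta}; column 5 has {alpha,beta,gamma,delta,zeta} — only epsilon is left for (r6,c5).
row 6 has {beta,gamma,delta,epsilon,zeta}; column 6 has {beta,gamma,delta,epsilon,zeta} — only alpha is left for (r6,c6).
row 3 has {beta,gamma,delta,epsilon}; column 1 has {beta,gamma,delta,epsilon,zeta} — only alpha is left for (r3,c1).
row 3 has {alpha,beta,gamma,delta,epsilon}; column 3 has {alpha,beta,gamma,delta,epsilon} — only zeta is left for (r3,c3).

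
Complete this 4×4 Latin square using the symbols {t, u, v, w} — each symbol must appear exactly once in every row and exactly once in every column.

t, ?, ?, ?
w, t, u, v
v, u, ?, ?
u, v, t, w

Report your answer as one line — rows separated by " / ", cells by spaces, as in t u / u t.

t w v u / w t u v / v u w t / u v t w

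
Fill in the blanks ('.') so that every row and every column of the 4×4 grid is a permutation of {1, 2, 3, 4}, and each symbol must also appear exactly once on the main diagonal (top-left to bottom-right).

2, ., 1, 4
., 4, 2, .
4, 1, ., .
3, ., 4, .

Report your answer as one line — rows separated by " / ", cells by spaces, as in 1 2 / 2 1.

At row 1, column 2: row 1 has {1,2,4}; column 2 has {1,4}; that leaves 3.
At row 2, column 1: row 2 has {2,4}; column 1 has {2,3,4}; that leaves 1.
At row 2, column 4: row 2 has {1,2,4}; column 4 has {4}; that leaves 3.
At row 3, column 3: row 3 has {1,4}; column 3 has {1,2,4}; the diagonal has {2,4}; that leaves 3.
At row 3, column 4: row 3 has {1,3,4}; column 4 has {3,4}; that leaves 2.
At row 4, column 2: row 4 has {3,4}; column 2 has {1,3,4}; that leaves 2.
At row 4, column 4: row 4 has {2,3,4}; column 4 has {2,3,4}; the diagonal has {2,3,4}; that leaves 1.

2 3 1 4 / 1 4 2 3 / 4 1 3 2 / 3 2 4 1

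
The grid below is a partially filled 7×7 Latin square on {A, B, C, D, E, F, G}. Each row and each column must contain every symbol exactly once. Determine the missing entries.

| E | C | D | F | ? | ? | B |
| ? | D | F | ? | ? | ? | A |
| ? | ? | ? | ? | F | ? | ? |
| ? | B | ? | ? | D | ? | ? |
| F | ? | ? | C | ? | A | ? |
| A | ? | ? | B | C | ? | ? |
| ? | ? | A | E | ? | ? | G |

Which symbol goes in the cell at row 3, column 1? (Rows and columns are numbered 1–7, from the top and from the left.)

B

Cell (r1,c6): row 1 has {B,C,D,E,F}; column 6 has {A} → G.
Cell (r2,c4): row 2 has {A,D,F}; column 4 has {B,C,E,F} → G.
Cell (r4,c4): row 4 has {B,D}; column 4 has {B,C,E,F,G} → A.
Cell (r7,c2): row 7 has {A,E,G}; column 2 has {B,C,D} → F.
Cell (r7,c5): row 7 has {A,E,F,G}; column 5 has {C,D,F} → B.
Cell (r1,c5): row 1 has {B,C,D,E,F,G}; column 5 has {B,C,D,F} → A.
Cell (r2,c5): row 2 has {A,D,F,G}; column 5 has {A,B,C,D,F} → E.
Cell (r3,c4): row 3 has {F}; column 4 has {A,B,C,E,F,G} → D.
Cell (r5,c5): row 5 has {A,C,F}; column 5 has {A,B,C,D,E,F} → G.
Cell (r5,c2): row 5 has {A,C,F,G}; column 2 has {B,C,D,F} → E.
Cell (r5,c3): row 5 has {A,C,E,F,G}; column 3 has {A,D,F} → B.
Cell (r5,c7): row 5 has {A,B,C,E,F,G}; column 7 has {A,B,G} → D.
Cell (r6,c2): row 6 has {A,B,C}; column 2 has {B,C,D,E,F} → G.
Cell (r6,c3): row 6 has {A,B,C,G}; column 3 has {A,B,D,F} → E.
Cell (r6,c7): row 6 has {A,B,C,E,G}; column 7 has {A,B,D,G} → F.
Cell (r3,c2): row 3 has {D,F}; column 2 has {B,C,D,E,F,G} → A.
Cell (r6,c6): row 6 has {A,B,C,E,F,G}; column 6 has {A,G} → D.
Cell (r7,c6): row 7 has {A,B,E,F,G}; column 6 has {A,D,G} → C.
Cell (r2,c6): row 2 has {A,D,E,F,G}; column 6 has {A,C,D,G} → B.
Cell (r3,c6): row 3 has {A,D,F}; column 6 has {A,B,C,D,G} → E.
Cell (r3,c7): row 3 has {A,D,E,F}; column 7 has {A,B,D,F,G} → C.
Cell (r4,c6): row 4 has {A,B,D}; column 6 has {A,B,C,D,E,G} → F.
Cell (r4,c7): row 4 has {A,B,D,F}; column 7 has {A,B,C,D,F,G} → E.
Cell (r7,c1): row 7 has {A,B,C,E,F,G}; column 1 has {A,E,F} → D.
Cell (r2,c1): row 2 has {A,B,D,E,F,G}; column 1 has {A,D,E,F} → C.
Cell (r3,c3): row 3 has {A,C,D,E,F}; column 3 has {A,B,D,E,F} → G.
Cell (r4,c1): row 4 has {A,B,D,E,F}; column 1 has {A,C,D,E,F} → G.
Cell (r4,c3): row 4 has {A,B,D,E,F,G}; column 3 has {A,B,D,E,F,G} → C.
Cell (r3,c1): row 3 has {A,C,D,E,F,G}; column 1 has {A,C,D,E,F,G} → B.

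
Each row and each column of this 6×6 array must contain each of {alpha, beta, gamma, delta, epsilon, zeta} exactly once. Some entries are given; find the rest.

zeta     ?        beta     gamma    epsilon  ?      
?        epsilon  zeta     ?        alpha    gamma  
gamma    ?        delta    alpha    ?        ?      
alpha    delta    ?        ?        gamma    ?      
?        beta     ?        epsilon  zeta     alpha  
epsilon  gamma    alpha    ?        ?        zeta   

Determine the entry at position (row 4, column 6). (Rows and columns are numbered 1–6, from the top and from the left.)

beta

At row 1, column 2: row 1 has {beta,gamma,epsilon,zeta}; column 2 has {beta,gamma,delta,epsilon}; that leaves alpha.
At row 1, column 6: row 1 has {alpha,beta,gamma,epsilon,zeta}; column 6 has {alpha,gamma,zeta}; that leaves delta.
At row 3, column 2: row 3 has {alpha,gamma,delta}; column 2 has {alpha,beta,gamma,delta,epsilon}; that leaves zeta.
At row 3, column 5: row 3 has {alpha,gamma,delta,zeta}; column 5 has {alpha,gamma,epsilon,zeta}; that leaves beta.
At row 3, column 6: row 3 has {alpha,beta,gamma,delta,zeta}; column 6 has {alpha,gamma,delta,zeta}; that leaves epsilon.
At row 4, column 3: row 4 has {alpha,gamma,delta}; column 3 has {alpha,beta,delta,zeta}; that leaves epsilon.
At row 4, column 6: row 4 has {alpha,gamma,delta,epsilon}; column 6 has {alpha,gamma,delta,epsilon,zeta}; that leaves beta.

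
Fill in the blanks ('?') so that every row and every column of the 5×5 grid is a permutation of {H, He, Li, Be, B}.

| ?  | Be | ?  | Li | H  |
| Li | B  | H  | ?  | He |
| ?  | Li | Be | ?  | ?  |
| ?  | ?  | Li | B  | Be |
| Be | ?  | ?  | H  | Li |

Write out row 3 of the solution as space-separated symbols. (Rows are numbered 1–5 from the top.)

H Li Be He B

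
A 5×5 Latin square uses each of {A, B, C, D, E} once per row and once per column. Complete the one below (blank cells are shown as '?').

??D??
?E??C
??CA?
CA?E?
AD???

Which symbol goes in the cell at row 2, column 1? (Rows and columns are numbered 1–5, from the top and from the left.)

(r3,c2) = B
(r4,c3) = B
(r4,c5) = D
(r5,c3) = E
(r5,c5) = B
(r1,c2) = C
(r1,c4) = B
(r2,c3) = A
(r2,c4) = D
(r3,c5) = E
(r5,c4) = C
(r1,c1) = E
(r1,c5) = A
(r2,c1) = B

B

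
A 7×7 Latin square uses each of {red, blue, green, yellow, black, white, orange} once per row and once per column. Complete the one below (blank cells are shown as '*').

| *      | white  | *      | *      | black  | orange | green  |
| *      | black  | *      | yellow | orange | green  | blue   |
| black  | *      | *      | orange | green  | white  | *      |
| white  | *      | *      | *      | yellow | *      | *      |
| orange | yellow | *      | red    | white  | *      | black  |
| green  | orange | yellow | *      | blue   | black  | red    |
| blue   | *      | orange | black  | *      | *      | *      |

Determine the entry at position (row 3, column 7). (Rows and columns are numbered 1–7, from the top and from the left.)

yellow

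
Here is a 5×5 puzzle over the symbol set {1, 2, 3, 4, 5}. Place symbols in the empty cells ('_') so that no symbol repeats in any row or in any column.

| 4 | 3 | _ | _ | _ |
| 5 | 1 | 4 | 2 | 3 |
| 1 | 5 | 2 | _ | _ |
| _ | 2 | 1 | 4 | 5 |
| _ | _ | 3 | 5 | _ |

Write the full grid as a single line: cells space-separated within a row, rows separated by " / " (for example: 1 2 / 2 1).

4 3 5 1 2 / 5 1 4 2 3 / 1 5 2 3 4 / 3 2 1 4 5 / 2 4 3 5 1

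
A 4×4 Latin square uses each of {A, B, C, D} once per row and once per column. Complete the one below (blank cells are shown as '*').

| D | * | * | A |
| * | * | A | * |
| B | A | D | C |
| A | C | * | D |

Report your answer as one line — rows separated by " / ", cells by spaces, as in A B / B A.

(r1,c2) = B
(r1,c3) = C
(r2,c1) = C
(r2,c2) = D
(r2,c4) = B
(r4,c3) = B

D B C A / C D A B / B A D C / A C B D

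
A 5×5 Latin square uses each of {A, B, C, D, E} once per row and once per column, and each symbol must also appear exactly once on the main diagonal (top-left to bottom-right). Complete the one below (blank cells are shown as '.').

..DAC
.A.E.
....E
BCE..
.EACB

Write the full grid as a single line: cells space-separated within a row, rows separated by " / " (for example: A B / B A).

E B D A C / C A B E D / A D C B E / B C E D A / D E A C B

row 1 has {A,C,D}; column 1 has {B}; the diagonal has {A,B} — only E is left for (r1,c1).
row 1 has {A,C,D,E}; column 2 has {A,C,E} — only B is left for (r1,c2).
row 2 has {A,E}; column 5 has {B,C,E} — only D is left for (r2,c5).
row 3 has {E}; column 2 has {A,B,C,E} — only D is left for (r3,c2).
row 3 has {D,E}; column 3 has {A,D,E}; the diagonal has {A,B,E} — only C is left for (r3,c3).
row 3 has {C,D,E}; column 4 has {A,C,E} — only B is left for (r3,c4).
row 4 has {B,C,E}; column 4 has {A,B,C,E}; the diagonal has {A,B,C,E} — only D is left for (r4,c4).
row 4 has {B,C,D,E}; column 5 has {B,C,D,E} — only A is left for (r4,c5).
row 5 has {A,B,C,E}; column 1 has {B,E} — only D is left for (r5,c1).
row 2 has {A,D,E}; column 1 has {B,D,E} — only C is left for (r2,c1).
row 2 has {A,C,D,E}; column 3 has {A,C,D,E} — only B is left for (r2,c3).
row 3 has {B,C,D,E}; column 1 has {B,C,D,E} — only A is left for (r3,c1).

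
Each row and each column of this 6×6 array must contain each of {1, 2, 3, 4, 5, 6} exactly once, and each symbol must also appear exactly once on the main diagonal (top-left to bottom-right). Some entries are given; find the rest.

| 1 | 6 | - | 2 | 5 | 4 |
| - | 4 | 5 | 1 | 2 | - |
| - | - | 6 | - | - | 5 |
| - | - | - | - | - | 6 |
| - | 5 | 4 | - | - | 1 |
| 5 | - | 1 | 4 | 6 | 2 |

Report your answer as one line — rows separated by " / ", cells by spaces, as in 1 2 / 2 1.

1 6 3 2 5 4 / 6 4 5 1 2 3 / 4 2 6 3 1 5 / 3 1 2 5 4 6 / 2 5 4 6 3 1 / 5 3 1 4 6 2

row 1 has {1,2,4,5,6}; column 3 has {1,4,5,6} — only 3 is left for (r1,c3).
row 2 has {1,2,4,5}; column 6 has {1,2,4,5,6} — only 3 is left for (r2,c6).
row 3 has {5,6}; column 4 has {1,2,4} — only 3 is left for (r3,c4).
row 4 has {6}; column 3 has {1,3,4,5,6} — only 2 is left for (r4,c3).
row 4 has {2,6}; column 4 has {1,2,3,4}; the diagonal has {1,2,4,6} — only 5 is left for (r4,c4).
row 5 has {1,4,5}; column 4 has {1,2,3,4,5} — only 6 is left for (r5,c4).
row 5 has {1,4,5,6}; column 5 has {2,5,6}; the diagonal has {1,2,4,5,6} — only 3 is left for (r5,c5).
row 6 has {1,2,4,5,6}; column 2 has {4,5,6} — only 3 is left for (r6,c2).
row 2 has {1,2,3,4,5}; column 1 has {1,5} — only 6 is left for (r2,c1).
row 4 has {2,5,6}; column 2 has {3,4,5,6} — only 1 is left for (r4,c2).
row 4 has {1,2,5,6}; column 5 has {2,3,5,6} — only 4 is left for (r4,c5).
row 5 has {1,3,4,5,6}; column 1 has {1,5,6} — only 2 is left for (r5,c1).
row 3 has {3,5,6}; column 1 has {1,2,5,6} — only 4 is left for (r3,c1).
row 3 has {3,4,5,6}; column 2 has {1,3,4,5,6} — only 2 is left for (r3,c2).
row 3 has {2,3,4,5,6}; column 5 has {2,3,4,5,6} — only 1 is left for (r3,c5).
row 4 has {1,2,4,5,6}; column 1 has {1,2,4,5,6} — only 3 is left for (r4,c1).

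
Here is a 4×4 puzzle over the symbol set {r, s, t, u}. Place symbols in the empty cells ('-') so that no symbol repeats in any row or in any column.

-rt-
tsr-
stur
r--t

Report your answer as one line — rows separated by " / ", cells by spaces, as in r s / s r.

u r t s / t s r u / s t u r / r u s t

At row 1, column 1: row 1 has {r,t}; column 1 has {r,s,t}; that leaves u.
At row 1, column 4: row 1 has {r,t,u}; column 4 has {r,t}; that leaves s.
At row 2, column 4: row 2 has {r,s,t}; column 4 has {r,s,t}; that leaves u.
At row 4, column 2: row 4 has {r,t}; column 2 has {r,s,t}; that leaves u.
At row 4, column 3: row 4 has {r,t,u}; column 3 has {r,t,u}; that leaves s.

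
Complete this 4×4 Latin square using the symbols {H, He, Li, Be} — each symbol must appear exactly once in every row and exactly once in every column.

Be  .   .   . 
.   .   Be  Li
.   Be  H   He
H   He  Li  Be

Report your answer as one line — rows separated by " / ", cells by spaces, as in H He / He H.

Be Li He H / He H Be Li / Li Be H He / H He Li Be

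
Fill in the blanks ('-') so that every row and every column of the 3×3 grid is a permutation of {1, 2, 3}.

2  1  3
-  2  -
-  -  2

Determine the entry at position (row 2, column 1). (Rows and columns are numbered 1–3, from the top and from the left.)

3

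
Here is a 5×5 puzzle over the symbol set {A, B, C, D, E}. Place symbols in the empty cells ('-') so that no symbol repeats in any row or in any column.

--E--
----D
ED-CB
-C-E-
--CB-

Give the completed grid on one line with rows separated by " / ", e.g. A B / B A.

A B E D C / C E B A D / E D A C B / B C D E A / D A C B E

At row 2, column 4: row 2 has {D}; column 4 has {B,C,E}; that leaves A.
At row 3, column 3: row 3 has {B,C,D,E}; column 3 has {C,E}; that leaves A.
At row 4, column 5: row 4 has {C,E}; column 5 has {B,D}; that leaves A.
At row 5, column 5: row 5 has {B,C}; column 5 has {A,B,D}; that leaves E.
At row 1, column 4: row 1 has {E}; column 4 has {A,B,C,E}; that leaves D.
At row 1, column 5: row 1 has {D,E}; column 5 has {A,B,D,E}; that leaves C.
At row 2, column 3: row 2 has {A,D}; column 3 has {A,C,E}; that leaves B.
At row 4, column 3: row 4 has {A,C,E}; column 3 has {A,B,C,E}; that leaves D.
At row 5, column 2: row 5 has {B,C,E}; column 2 has {C,D}; that leaves A.
At row 1, column 2: row 1 has {C,D,E}; column 2 has {A,C,D}; that leaves B.
At row 2, column 1: row 2 has {A,B,D}; column 1 has {E}; that leaves C.
At row 2, column 2: row 2 has {A,B,C,D}; column 2 has {A,B,C,D}; that leaves E.
At row 4, column 1: row 4 has {A,C,D,E}; column 1 has {C,E}; that leaves B.
At row 5, column 1: row 5 has {A,B,C,E}; column 1 has {B,C,E}; that leaves D.
At row 1, column 1: row 1 has {B,C,D,E}; column 1 has {B,C,D,E}; that leaves A.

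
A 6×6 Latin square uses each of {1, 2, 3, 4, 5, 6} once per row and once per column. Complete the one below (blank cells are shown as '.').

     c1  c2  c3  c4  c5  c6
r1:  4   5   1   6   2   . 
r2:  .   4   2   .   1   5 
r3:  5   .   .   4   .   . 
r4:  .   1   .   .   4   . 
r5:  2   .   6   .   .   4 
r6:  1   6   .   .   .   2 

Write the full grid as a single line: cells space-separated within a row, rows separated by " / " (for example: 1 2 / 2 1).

4 5 1 6 2 3 / 6 4 2 3 1 5 / 5 2 3 4 6 1 / 3 1 5 2 4 6 / 2 3 6 1 5 4 / 1 6 4 5 3 2

(r1,c6) = 3
(r2,c4) = 3
(r3,c3) = 3
(r3,c5) = 6
(r3,c6) = 1
(r4,c3) = 5
(r4,c4) = 2
(r4,c6) = 6
(r5,c2) = 3
(r5,c5) = 5
(r6,c3) = 4
(r6,c4) = 5
(r6,c5) = 3
(r2,c1) = 6
(r3,c2) = 2
(r4,c1) = 3
(r5,c4) = 1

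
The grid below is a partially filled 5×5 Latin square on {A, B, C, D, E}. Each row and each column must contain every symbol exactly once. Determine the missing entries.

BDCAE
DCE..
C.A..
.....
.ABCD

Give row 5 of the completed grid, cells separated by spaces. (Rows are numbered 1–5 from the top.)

E A B C D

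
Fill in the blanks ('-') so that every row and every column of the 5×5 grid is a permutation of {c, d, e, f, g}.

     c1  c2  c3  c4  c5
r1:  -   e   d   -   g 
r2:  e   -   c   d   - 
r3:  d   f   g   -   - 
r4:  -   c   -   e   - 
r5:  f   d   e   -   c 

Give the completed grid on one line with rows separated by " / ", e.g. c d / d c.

c e d f g / e g c d f / d f g c e / g c f e d / f d e g c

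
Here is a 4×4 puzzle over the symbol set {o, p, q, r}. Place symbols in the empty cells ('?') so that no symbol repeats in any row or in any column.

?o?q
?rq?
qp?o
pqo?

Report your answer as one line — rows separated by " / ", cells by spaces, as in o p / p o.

(r1,c1): row 1 has {o,q}; column 1 has {p,q}, so it must be r.
(r1,c3): row 1 has {o,q,r}; column 3 has {o,q}, so it must be p.
(r2,c1): row 2 has {q,r}; column 1 has {p,q,r}, so it must be o.
(r2,c4): row 2 has {o,q,r}; column 4 has {o,q}, so it must be p.
(r3,c3): row 3 has {o,p,q}; column 3 has {o,p,q}, so it must be r.
(r4,c4): row 4 has {o,p,q}; column 4 has {o,p,q}, so it must be r.

r o p q / o r q p / q p r o / p q o r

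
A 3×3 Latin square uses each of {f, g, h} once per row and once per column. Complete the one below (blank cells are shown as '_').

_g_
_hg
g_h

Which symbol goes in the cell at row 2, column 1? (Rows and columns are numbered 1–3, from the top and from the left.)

f

Cell (r1,c3): row 1 has {g}; column 3 has {g,h} → f.
Cell (r2,c1): row 2 has {g,h}; column 1 has {g} → f.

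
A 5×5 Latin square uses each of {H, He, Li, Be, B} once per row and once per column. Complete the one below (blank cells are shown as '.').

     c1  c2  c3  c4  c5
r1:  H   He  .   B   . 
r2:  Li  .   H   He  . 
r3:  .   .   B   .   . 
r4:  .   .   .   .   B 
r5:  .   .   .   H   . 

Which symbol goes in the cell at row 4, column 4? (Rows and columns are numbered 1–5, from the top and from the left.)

Li

At row 2, column 5: row 2 has {H,He,Li}; column 5 has {B}; that leaves Be.
At row 1, column 5: row 1 has {H,He,B}; column 5 has {Be,B}; that leaves Li.
At row 2, column 2: row 2 has {H,He,Li,Be}; column 2 has {He}; that leaves B.
At row 5, column 5: row 5 has {H}; column 5 has {Li,Be,B}; that leaves He.
At row 1, column 3: row 1 has {H,He,Li,B}; column 3 has {H,B}; that leaves Be.
At row 3, column 5: row 3 has {B}; column 5 has {He,Li,Be,B}; that leaves H.
At row 5, column 3: row 5 has {H,He}; column 3 has {H,Be,B}; that leaves Li.
At row 4, column 3: row 4 has {B}; column 3 has {H,Li,Be,B}; that leaves He.
At row 5, column 2: row 5 has {H,He,Li}; column 2 has {He,B}; that leaves Be.
At row 3, column 2: row 3 has {H,B}; column 2 has {He,Be,B}; that leaves Li.
At row 3, column 4: row 3 has {H,Li,B}; column 4 has {H,He,B}; that leaves Be.
At row 4, column 1: row 4 has {He,B}; column 1 has {H,Li}; that leaves Be.
At row 4, column 2: row 4 has {He,Be,B}; column 2 has {He,Li,Be,B}; that leaves H.
At row 4, column 4: row 4 has {H,He,Be,B}; column 4 has {H,He,Be,B}; that leaves Li.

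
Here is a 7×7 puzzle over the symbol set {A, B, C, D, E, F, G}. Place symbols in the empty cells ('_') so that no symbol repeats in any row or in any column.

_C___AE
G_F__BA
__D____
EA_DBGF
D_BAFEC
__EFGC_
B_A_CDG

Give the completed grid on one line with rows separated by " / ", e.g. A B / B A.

Cell (r1,c1): row 1 has {A,C,E}; column 1 has {B,D,E,G} → F.
Cell (r1,c3): row 1 has {A,C,E,F}; column 3 has {A,B,D,E,F} → G.
Cell (r1,c4): row 1 has {A,C,E,F,G}; column 4 has {A,D,F} → B.
Cell (r1,c5): row 1 has {A,B,C,E,F,G}; column 5 has {B,C,F,G} → D.
Cell (r2,c5): row 2 has {A,B,F,G}; column 5 has {B,C,D,F,G} → E.
Cell (r3,c5): row 3 has {D}; column 5 has {B,C,D,E,F,G} → A.
Cell (r3,c6): row 3 has {A,D}; column 6 has {A,B,C,D,E,G} → F.
Cell (r3,c7): row 3 has {A,D,F}; column 7 has {A,C,E,F,G} → B.
Cell (r4,c3): row 4 has {A,B,D,E,F,G}; column 3 has {A,B,D,E,F,G} → C.
Cell (r5,c2): row 5 has {A,B,C,D,E,F}; column 2 has {A,C} → G.
Cell (r6,c1): row 6 has {C,E,F,G}; column 1 has {B,D,E,F,G} → A.
Cell (r6,c7): row 6 has {A,C,E,F,G}; column 7 has {A,B,C,E,F,G} → D.
Cell (r7,c4): row 7 has {A,B,C,D,G}; column 4 has {A,B,D,F} → E.
Cell (r2,c2): row 2 has {A,B,E,F,G}; column 2 has {A,C,G} → D.
Cell (r2,c4): row 2 has {A,B,D,E,F,G}; column 4 has {A,B,D,E,F} → C.
Cell (r3,c1): row 3 has {A,B,D,F}; column 1 has {A,B,D,E,F,G} → C.
Cell (r3,c2): row 3 has {A,B,C,D,F}; column 2 has {A,C,D,G} → E.
Cell (r3,c4): row 3 has {A,B,C,D,E,F}; column 4 has {A,B,C,D,E,F} → G.
Cell (r6,c2): row 6 has {A,C,D,E,F,G}; column 2 has {A,C,D,E,G} → B.
Cell (r7,c2): row 7 has {A,B,C,D,E,G}; column 2 has {A,B,C,D,E,G} → F.

F C G B D A E / G D F C E B A / C E D G A F B / E A C D B G F / D G B A F E C / A B E F G C D / B F A E C D G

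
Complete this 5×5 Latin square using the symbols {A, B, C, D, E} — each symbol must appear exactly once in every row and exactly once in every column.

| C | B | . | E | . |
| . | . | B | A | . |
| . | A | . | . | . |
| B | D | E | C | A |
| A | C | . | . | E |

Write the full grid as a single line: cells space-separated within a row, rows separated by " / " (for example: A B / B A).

row 1 has {B,C,E}; column 5 has {A,E} — only D is left for (r1,c5).
row 2 has {A,B}; column 2 has {A,B,C,D} — only E is left for (r2,c2).
row 2 has {A,B,E}; column 5 has {A,D,E} — only C is left for (r2,c5).
row 3 has {A}; column 5 has {A,C,D,E} — only B is left for (r3,c5).
row 5 has {A,C,E}; column 3 has {B,E} — only D is left for (r5,c3).
row 5 has {A,C,D,E}; column 4 has {A,C,E} — only B is left for (r5,c4).
row 1 has {B,C,D,E}; column 3 has {B,D,E} — only A is left for (r1,c3).
row 2 has {A,B,C,E}; column 1 has {A,B,C} — only D is left for (r2,c1).
row 3 has {A,B}; column 1 has {A,B,C,D} — only E is left for (r3,c1).
row 3 has {A,B,E}; column 3 has {A,B,D,E} — only C is left for (r3,c3).
row 3 has {A,B,C,E}; column 4 has {A,B,C,E} — only D is left for (r3,c4).

C B A E D / D E B A C / E A C D B / B D E C A / A C D B E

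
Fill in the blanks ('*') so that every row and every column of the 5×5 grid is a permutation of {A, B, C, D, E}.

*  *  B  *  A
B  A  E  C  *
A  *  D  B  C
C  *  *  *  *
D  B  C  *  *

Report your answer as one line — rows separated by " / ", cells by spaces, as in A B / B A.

E C B D A / B A E C D / A E D B C / C D A E B / D B C A E

At row 1, column 1: row 1 has {A,B}; column 1 has {A,B,C,D}; that leaves E.
At row 1, column 4: row 1 has {A,B,E}; column 4 has {B,C}; that leaves D.
At row 2, column 5: row 2 has {A,B,C,E}; column 5 has {A,C}; that leaves D.
At row 3, column 2: row 3 has {A,B,C,D}; column 2 has {A,B}; that leaves E.
At row 4, column 2: row 4 has {C}; column 2 has {A,B,E}; that leaves D.
At row 4, column 3: row 4 has {C,D}; column 3 has {B,C,D,E}; that leaves A.
At row 4, column 4: row 4 has {A,C,D}; column 4 has {B,C,D}; that leaves E.
At row 4, column 5: row 4 has {A,C,D,E}; column 5 has {A,C,D}; that leaves B.
At row 5, column 4: row 5 has {B,C,D}; column 4 has {B,C,D,E}; that leaves A.
At row 5, column 5: row 5 has {A,B,C,D}; column 5 has {A,B,C,D}; that leaves E.
At row 1, column 2: row 1 has {A,B,D,E}; column 2 has {A,B,D,E}; that leaves C.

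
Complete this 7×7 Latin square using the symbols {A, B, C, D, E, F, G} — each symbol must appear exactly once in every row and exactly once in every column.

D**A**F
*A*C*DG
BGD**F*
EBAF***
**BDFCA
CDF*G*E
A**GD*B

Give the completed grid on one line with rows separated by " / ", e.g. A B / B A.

D C G A E B F / F A E C B D G / B G D E A F C / E B A F C G D / G E B D F C A / C D F B G A E / A F C G D E B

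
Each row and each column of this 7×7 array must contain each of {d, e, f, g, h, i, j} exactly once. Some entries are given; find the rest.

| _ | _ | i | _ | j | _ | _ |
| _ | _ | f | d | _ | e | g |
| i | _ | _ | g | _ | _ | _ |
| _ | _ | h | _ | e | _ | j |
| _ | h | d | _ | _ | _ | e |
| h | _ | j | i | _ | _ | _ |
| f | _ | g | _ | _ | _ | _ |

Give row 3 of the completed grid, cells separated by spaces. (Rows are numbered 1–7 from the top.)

i d e g f j h

row 2 has {d,e,f,g}; column 1 has {f,h,i} — only j is left for (r2,c1).
row 2 has {d,e,f,g,j}; column 2 has {h} — only i is left for (r2,c2).
row 2 has {d,e,f,g,i,j}; column 5 has {e,j} — only h is left for (r2,c5).
row 3 has {g,i}; column 3 has {d,f,g,h,i,j} — only e is left for (r3,c3).
row 4 has {e,h,j}; column 4 has {d,g,i} — only f is left for (r4,c4).
row 5 has {d,e,h}; column 1 has {f,h,i,j} — only g is left for (r5,c1).
row 5 has {d,e,g,h}; column 4 has {d,f,g,i} — only j is left for (r5,c4).
row 4 has {e,f,h,j}; column 1 has {f,g,h,i,j} — only d is left for (r4,c1).
row 4 has {d,e,f,h,j}; column 2 has {h,i} — only g is left for (r4,c2).
row 4 has {d,e,f,g,h,j}; column 6 has {e} — only i is left for (r4,c6).
row 5 has {d,e,g,h,j}; column 6 has {e,i} — only f is left for (r5,c6).
row 1 has {i,j}; column 1 has {d,f,g,h,i,j} — only e is left for (r1,c1).
row 1 has {e,i,j}; column 4 has {d,f,g,i,j} — only h is left for (r1,c4).
row 5 has {d,e,f,g,h,j}; column 5 has {e,h,j} — only i is left for (r5,c5).
row 7 has {f,g}; column 4 has {d,f,g,h,i,j} — only e is left for (r7,c4).
row 7 has {e,f,g}; column 5 has {e,h,i,j} — only d is left for (r7,c5).
row 3 has {e,g,i}; column 5 has {d,e,h,i,j} — only f is left for (r3,c5).
row 6 has {h,i,j}; column 5 has {d,e,f,h,i,j} — only g is left for (r6,c5).
row 6 has {g,h,i,j}; column 6 has {e,f,i} — only d is left for (r6,c6).
row 6 has {d,g,h,i,j}; column 7 has {e,g,j} — only f is left for (r6,c7).
row 7 has {d,e,f,g}; column 2 has {g,h,i} — only j is left for (r7,c2).
row 7 has {d,e,f,g,j}; column 6 has {d,e,f,i} — only h is left for (r7,c6).
row 7 has {d,e,f,g,h,j}; column 7 has {e,f,g,j} — only i is left for (r7,c7).
row 1 has {e,h,i,j}; column 6 has {d,e,f,h,i} — only g is left for (r1,c6).
row 1 has {e,g,h,i,j}; column 7 has {e,f,g,i,j} — only d is left for (r1,c7).
row 3 has {e,f,g,i}; column 2 has {g,h,i,j} — only d is left for (r3,c2).
row 3 has {d,e,f,g,i}; column 6 has {d,e,f,g,h,i} — only j is left for (r3,c6).
row 3 has {d,e,f,g,i,j}; column 7 has {d,e,f,g,i,j} — only h is left for (r3,c7).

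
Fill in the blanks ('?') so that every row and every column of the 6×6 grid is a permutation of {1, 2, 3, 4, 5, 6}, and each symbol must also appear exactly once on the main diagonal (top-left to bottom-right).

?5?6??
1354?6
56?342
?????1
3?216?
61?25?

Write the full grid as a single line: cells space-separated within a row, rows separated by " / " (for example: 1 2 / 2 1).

row 2 has {1,3,4,5,6}; column 5 has {4,5,6} — only 2 is left for (r2,c5).
row 3 has {2,3,4,5,6}; column 3 has {2,5}; the diagonal has {3,6} — only 1 is left for (r3,c3).
row 4 has {1}; column 4 has {1,2,3,4,6}; the diagonal has {1,3,6} — only 5 is left for (r4,c4).
row 4 has {1,5}; column 5 has {2,4,5,6} — only 3 is left for (r4,c5).
row 5 has {1,2,3,6}; column 2 has {1,3,5,6} — only 4 is left for (r5,c2).
row 5 has {1,2,3,4,6}; column 6 has {1,2,6} — only 5 is left for (r5,c6).
row 6 has {1,2,5,6}; column 6 has {1,2,5,6}; the diagonal has {1,3,5,6} — only 4 is left for (r6,c6).
row 1 has {5,6}; column 1 has {1,3,5,6}; the diagonal has {1,3,4,5,6} — only 2 is left for (r1,c1).
row 1 has {2,5,6}; column 5 has {2,3,4,5,6} — only 1 is left for (r1,c5).
row 1 has {1,2,5,6}; column 6 has {1,2,4,5,6} — only 3 is left for (r1,c6).
row 4 has {1,3,5}; column 1 has {1,2,3,5,6} — only 4 is left for (r4,c1).
row 4 has {1,3,4,5}; column 2 has {1,3,4,5,6} — only 2 is left for (r4,c2).
row 4 has {1,2,3,4,5}; column 3 has {1,2,5} — only 6 is left for (r4,c3).
row 6 has {1,2,4,5,6}; column 3 has {1,2,5,6} — only 3 is left for (r6,c3).
row 1 has {1,2,3,5,6}; column 3 has {1,2,3,5,6} — only 4 is left for (r1,c3).

2 5 4 6 1 3 / 1 3 5 4 2 6 / 5 6 1 3 4 2 / 4 2 6 5 3 1 / 3 4 2 1 6 5 / 6 1 3 2 5 4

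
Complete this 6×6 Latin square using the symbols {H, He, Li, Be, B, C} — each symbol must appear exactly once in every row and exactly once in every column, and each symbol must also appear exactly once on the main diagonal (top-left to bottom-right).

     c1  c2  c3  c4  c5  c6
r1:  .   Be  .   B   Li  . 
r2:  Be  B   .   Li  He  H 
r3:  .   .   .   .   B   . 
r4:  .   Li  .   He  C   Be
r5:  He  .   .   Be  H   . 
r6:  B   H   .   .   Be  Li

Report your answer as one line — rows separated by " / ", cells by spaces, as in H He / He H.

C Be H B Li He / Be B C Li He H / Li He Be H B C / H Li B He C Be / He C Li Be H B / B H He C Be Li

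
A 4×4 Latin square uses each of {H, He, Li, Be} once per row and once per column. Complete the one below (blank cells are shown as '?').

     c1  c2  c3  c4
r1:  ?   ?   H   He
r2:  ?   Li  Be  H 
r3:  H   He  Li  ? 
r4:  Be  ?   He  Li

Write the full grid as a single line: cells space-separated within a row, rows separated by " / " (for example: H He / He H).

Li Be H He / He Li Be H / H He Li Be / Be H He Li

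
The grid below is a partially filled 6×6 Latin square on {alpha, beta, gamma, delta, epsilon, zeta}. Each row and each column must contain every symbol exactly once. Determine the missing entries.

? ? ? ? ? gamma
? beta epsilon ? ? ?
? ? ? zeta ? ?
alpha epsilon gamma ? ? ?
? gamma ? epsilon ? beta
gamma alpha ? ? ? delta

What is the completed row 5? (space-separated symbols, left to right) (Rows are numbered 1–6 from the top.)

(r3,c2) = delta
(r4,c6) = zeta
(r6,c4) = beta
(r1,c2) = zeta
(r2,c6) = alpha
(r3,c6) = epsilon
(r4,c4) = delta
(r4,c5) = beta
(r6,c3) = zeta
(r6,c5) = epsilon
(r1,c4) = alpha
(r1,c5) = delta
(r2,c4) = gamma
(r2,c5) = zeta
(r3,c1) = beta
(r3,c3) = alpha
(r3,c5) = gamma
(r5,c3) = delta
(r5,c5) = alpha
(r1,c1) = epsilon
(r1,c3) = beta
(r2,c1) = delta
(r5,c1) = zeta

zeta gamma delta epsilon alpha beta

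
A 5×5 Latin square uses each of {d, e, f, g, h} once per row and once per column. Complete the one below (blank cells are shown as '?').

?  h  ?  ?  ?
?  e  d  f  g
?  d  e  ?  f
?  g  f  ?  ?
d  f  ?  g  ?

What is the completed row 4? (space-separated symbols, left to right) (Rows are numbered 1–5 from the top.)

(r1,c3) = g
(r2,c1) = h
(r3,c1) = g
(r3,c4) = h
(r4,c1) = e
(r4,c4) = d
(r4,c5) = h

e g f d h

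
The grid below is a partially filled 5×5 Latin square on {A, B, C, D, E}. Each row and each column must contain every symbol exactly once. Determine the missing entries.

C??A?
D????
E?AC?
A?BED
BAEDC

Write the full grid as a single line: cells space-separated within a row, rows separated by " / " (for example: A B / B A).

C B D A E / D E C B A / E D A C B / A C B E D / B A E D C

(r1,c3) = D
(r2,c3) = C
(r2,c4) = B
(r3,c5) = B
(r4,c2) = C
(r1,c5) = E
(r2,c2) = E
(r2,c5) = A
(r3,c2) = D
(r1,c2) = B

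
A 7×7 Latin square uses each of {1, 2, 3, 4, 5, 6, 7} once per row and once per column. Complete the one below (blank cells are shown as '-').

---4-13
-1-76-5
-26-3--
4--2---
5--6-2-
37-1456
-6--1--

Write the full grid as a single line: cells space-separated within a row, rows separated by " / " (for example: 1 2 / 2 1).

6 5 7 4 2 1 3 / 2 1 4 7 6 3 5 / 1 2 6 5 3 7 4 / 4 3 1 2 5 6 7 / 5 4 3 6 7 2 1 / 3 7 2 1 4 5 6 / 7 6 5 3 1 4 2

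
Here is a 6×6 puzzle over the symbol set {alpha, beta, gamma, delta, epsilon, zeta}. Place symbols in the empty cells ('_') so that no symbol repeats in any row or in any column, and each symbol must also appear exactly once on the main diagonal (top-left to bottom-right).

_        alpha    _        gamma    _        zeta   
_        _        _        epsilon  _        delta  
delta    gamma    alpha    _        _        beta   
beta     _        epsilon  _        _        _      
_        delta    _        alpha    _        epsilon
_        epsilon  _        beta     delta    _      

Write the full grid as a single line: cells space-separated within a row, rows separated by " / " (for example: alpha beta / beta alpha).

row 1 has {alpha,gamma,zeta}; column 1 has {beta,delta}; the diagonal has {alpha} — only epsilon is left for (r1,c1).
row 1 has {alpha,gamma,epsilon,zeta}; column 5 has {delta} — only beta is left for (r1,c5).
row 3 has {alpha,beta,gamma,delta}; column 4 has {alpha,beta,gamma,epsilon} — only zeta is left for (r3,c4).
row 3 has {alpha,beta,gamma,delta,zeta}; column 5 has {beta,delta} — only epsilon is left for (r3,c5).
row 4 has {beta,epsilon}; column 2 has {alpha,gamma,delta,epsilon} — only zeta is left for (r4,c2).
row 4 has {beta,epsilon,zeta}; column 4 has {alpha,beta,gamma,epsilon,zeta}; the diagonal has {alpha,epsilon} — only delta is left for (r4,c4).
row 6 has {beta,delta,epsilon}; column 6 has {beta,delta,epsilon,zeta}; the diagonal has {alpha,delta,epsilon} — only gamma is left for (r6,c6).
row 1 has {alpha,beta,gamma,epsilon,zeta}; column 3 has {alpha,epsilon} — only delta is left for (r1,c3).
row 2 has {delta,epsilon}; column 2 has {alpha,gamma,delta,epsilon,zeta}; the diagonal has {alpha,gamma,delta,epsilon} — only beta is left for (r2,c2).
row 4 has {beta,delta,epsilon,zeta}; column 6 has {beta,gamma,delta,epsilon,zeta} — only alpha is left for (r4,c6).
row 5 has {alpha,delta,epsilon}; column 5 has {beta,delta,epsilon}; the diagonal has {alpha,beta,gamma,delta,epsilon} — only zeta is left for (r5,c5).
row 6 has {beta,gamma,delta,epsilon}; column 3 has {alpha,delta,epsilon} — only zeta is left for (r6,c3).
row 2 has {beta,delta,epsilon}; column 3 has {alpha,delta,epsilon,zeta} — only gamma is left for (r2,c3).
row 2 has {beta,gamma,delta,epsilon}; column 5 has {beta,delta,epsilon,zeta} — only alpha is left for (r2,c5).
row 4 has {alpha,beta,delta,epsilon,zeta}; column 5 has {alpha,beta,delta,epsilon,zeta} — only gamma is left for (r4,c5).
row 5 has {alpha,delta,epsilon,zeta}; column 1 has {beta,delta,epsilon} — only gamma is left for (r5,c1).
row 5 has {alpha,gamma,delta,epsilon,zeta}; column 3 has {alpha,gamma,delta,epsilon,zeta} — only beta is left for (r5,c3).
row 6 has {beta,gamma,delta,epsilon,zeta}; column 1 has {beta,gamma,delta,epsilon} — only alpha is left for (r6,c1).
row 2 has {alpha,beta,gamma,delta,epsilon}; column 1 has {alpha,beta,gamma,delta,epsilon} — only zeta is left for (r2,c1).

epsilon alpha delta gamma beta zeta / zeta beta gamma epsilon alpha delta / delta gamma alpha zeta epsilon beta / beta zeta epsilon delta gamma alpha / gamma delta beta alpha zeta epsilon / alpha epsilon zeta beta delta gamma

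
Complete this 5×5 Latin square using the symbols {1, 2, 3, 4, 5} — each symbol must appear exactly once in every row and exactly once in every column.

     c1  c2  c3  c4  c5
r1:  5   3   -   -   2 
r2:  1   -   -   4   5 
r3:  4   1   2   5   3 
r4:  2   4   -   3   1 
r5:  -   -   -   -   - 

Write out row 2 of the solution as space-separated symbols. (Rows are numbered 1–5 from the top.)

1 2 3 4 5

(r1,c4): row 1 has {2,3,5}; column 4 has {3,4,5}, so it must be 1.
(r2,c2): row 2 has {1,4,5}; column 2 has {1,3,4}, so it must be 2.
(r2,c3): row 2 has {1,2,4,5}; column 3 has {2}, so it must be 3.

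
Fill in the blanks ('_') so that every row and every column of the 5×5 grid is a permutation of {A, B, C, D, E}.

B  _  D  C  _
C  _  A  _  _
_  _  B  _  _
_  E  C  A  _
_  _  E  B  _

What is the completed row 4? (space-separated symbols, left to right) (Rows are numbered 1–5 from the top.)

(r1,c2) = A
(r1,c5) = E
(r4,c1) = D
(r4,c5) = B

D E C A B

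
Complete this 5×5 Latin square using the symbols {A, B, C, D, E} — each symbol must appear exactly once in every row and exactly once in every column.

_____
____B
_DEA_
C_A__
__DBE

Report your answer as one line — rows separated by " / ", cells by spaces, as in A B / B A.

D E B C A / E A C D B / B D E A C / C B A E D / A C D B E

row 2 has {B}; column 3 has {A,D,E} — only C is left for (r2,c3).
row 3 has {A,D,E}; column 1 has {C} — only B is left for (r3,c1).
row 3 has {A,B,D,E}; column 5 has {B,E} — only C is left for (r3,c5).
row 4 has {A,C}; column 5 has {B,C,E} — only D is left for (r4,c5).
row 5 has {B,D,E}; column 1 has {B,C} — only A is left for (r5,c1).
row 5 has {A,B,D,E}; column 2 has {D} — only C is left for (r5,c2).
row 1 is empty so far; column 3 has {A,C,D,E} — only B is left for (r1,c3).
row 1 has {B}; column 5 has {B,C,D,E} — only A is left for (r1,c5).
row 4 has {A,C,D}; column 4 has {A,B} — only E is left for (r4,c4).
row 1 has {A,B}; column 2 has {C,D} — only E is left for (r1,c2).
row 2 has {B,C}; column 2 has {C,D,E} — only A is left for (r2,c2).
row 2 has {A,B,C}; column 4 has {A,B,E} — only D is left for (r2,c4).
row 4 has {A,C,D,E}; column 2 has {A,C,D,E} — only B is left for (r4,c2).
row 1 has {A,B,E}; column 1 has {A,B,C} — only D is left for (r1,c1).
row 1 has {A,B,D,E}; column 4 has {A,B,D,E} — only C is left for (r1,c4).
row 2 has {A,B,C,D}; column 1 has {A,B,C,D} — only E is left for (r2,c1).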